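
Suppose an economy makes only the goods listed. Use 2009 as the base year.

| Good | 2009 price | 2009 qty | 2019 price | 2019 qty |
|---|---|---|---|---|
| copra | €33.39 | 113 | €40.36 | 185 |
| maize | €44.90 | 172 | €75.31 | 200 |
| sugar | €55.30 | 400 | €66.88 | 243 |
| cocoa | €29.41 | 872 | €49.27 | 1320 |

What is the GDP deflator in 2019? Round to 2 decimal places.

Nominal GDP 2019 = 40.36·185 + 75.31·200 + 66.88·243 + 49.27·1320 = 103816.84.
Real GDP 2019 (at 2009 prices) = 33.39·185 + 44.90·200 + 55.30·243 + 29.41·1320 = 67416.25.
Deflator = Nominal/Real × 100 = 103816.84/67416.25 × 100 = 153.994.

153.99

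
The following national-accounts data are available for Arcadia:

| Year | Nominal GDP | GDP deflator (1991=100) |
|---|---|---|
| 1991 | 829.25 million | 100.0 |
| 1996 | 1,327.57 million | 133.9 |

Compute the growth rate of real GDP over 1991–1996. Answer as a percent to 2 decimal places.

19.56%

Real GDP 1991 = 829.25 / 1.000 = 829.25.
Real GDP 1996 = 1327.57 / 1.339 = 991.46.
Real growth = 991.46 / 829.25 − 1 = 0.1956.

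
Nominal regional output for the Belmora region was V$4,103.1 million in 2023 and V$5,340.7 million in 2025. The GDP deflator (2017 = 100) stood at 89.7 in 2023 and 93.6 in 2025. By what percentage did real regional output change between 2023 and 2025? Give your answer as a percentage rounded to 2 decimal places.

24.74%

Deflate each year: 2023 → 4103.1/0.897 = 4574.25; 2025 → 5340.7/0.936 = 5705.88.
So real regional output changed by 5705.88/4574.25 − 1 = 0.2474, i.e. 24.74%.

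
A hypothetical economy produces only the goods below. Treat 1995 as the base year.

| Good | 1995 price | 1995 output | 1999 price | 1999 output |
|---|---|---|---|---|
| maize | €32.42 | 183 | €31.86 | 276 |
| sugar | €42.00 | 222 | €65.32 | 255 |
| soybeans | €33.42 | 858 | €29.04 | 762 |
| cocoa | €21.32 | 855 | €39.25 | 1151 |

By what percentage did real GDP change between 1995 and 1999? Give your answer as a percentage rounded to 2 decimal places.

Real GDP 1995 = Nominal GDP 1995 = 32.42·183 + 42.00·222 + 33.42·858 + 21.32·855 = 62159.82.
Real GDP 1999 (at 1995 prices) = 32.42·276 + 42.00·255 + 33.42·762 + 21.32·1151 = 69663.28.
Real growth = 69663.28/62159.82 − 1 = 0.1207.

12.07%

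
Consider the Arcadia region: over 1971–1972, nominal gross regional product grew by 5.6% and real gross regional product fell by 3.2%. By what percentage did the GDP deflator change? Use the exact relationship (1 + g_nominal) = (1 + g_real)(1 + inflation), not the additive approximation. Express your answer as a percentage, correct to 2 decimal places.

(1 + g_nom) = (1 + g_real)(1 + π), so π = 1.0560 / 0.9680 − 1 = 0.09091.

9.09%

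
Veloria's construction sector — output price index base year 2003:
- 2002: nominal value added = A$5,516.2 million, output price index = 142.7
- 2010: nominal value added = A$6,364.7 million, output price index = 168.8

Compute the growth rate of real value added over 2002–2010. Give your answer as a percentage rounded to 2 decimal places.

Real value added 2002 = 5516.2 / 1.427 = 3865.59.
Real value added 2010 = 6364.7 / 1.688 = 3770.56.
Real growth = 3770.56 / 3865.59 − 1 = -0.0246.

-2.46%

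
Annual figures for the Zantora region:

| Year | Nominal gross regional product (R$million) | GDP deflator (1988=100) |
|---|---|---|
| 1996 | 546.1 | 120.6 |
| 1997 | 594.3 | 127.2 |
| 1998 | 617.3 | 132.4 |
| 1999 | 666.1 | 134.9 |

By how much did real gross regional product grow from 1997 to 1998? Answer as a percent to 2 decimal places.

Real gross regional product 1997 = 594.3/1.272 = 467.22.
Real gross regional product 1998 = 617.3/1.324 = 466.24.
Change = 466.24/467.22 − 1 = -0.0021.

-0.21%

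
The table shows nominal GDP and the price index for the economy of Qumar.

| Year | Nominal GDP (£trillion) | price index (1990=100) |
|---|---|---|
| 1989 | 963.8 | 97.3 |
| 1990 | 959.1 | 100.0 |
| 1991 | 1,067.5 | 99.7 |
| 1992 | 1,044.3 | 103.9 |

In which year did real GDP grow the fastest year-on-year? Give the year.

1990: real = 959.1/1.000 = 959.10; growth vs 1989 (990.54) = -3.17%.
1991: real = 1067.5/0.997 = 1070.71; growth vs 1990 (959.10) = 11.64%.
1992: real = 1044.3/1.039 = 1005.10; growth vs 1991 (1070.71) = -6.13%.

1991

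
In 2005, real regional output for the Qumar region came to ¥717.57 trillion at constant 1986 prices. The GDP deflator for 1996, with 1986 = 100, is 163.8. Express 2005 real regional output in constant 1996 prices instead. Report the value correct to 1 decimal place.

¥1,175.4 trillion

Real regional output in 1996 prices = Real regional output in 1986 prices × (P_1996/P_1986) = 717.57 × 1.638 = 1175.38.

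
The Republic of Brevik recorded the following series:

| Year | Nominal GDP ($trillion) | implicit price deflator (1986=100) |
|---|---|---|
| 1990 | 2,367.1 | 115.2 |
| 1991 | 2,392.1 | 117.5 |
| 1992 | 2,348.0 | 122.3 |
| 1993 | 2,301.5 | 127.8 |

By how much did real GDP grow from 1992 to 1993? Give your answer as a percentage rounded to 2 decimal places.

-6.20%

Real GDP 1992 = 2348.0/1.223 = 1919.87.
Real GDP 1993 = 2301.5/1.278 = 1800.86.
Change = 1800.86/1919.87 − 1 = -0.0620.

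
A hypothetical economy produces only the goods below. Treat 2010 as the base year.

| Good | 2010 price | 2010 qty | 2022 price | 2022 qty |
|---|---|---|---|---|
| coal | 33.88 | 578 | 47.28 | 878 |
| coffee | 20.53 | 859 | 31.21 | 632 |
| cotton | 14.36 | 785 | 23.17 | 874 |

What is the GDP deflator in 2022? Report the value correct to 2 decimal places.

147.43

Nominal GDP 2022 = 47.28·878 + 31.21·632 + 23.17·874 = 81487.14.
Real GDP 2022 (at 2010 prices) = 33.88·878 + 20.53·632 + 14.36·874 = 55272.24.
Deflator = Nominal/Real × 100 = 81487.14/55272.24 × 100 = 147.429.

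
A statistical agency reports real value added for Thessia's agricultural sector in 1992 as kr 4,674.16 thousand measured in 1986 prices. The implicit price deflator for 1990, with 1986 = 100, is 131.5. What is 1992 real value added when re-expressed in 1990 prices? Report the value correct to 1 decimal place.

Real value added in 1990 prices = Real value added in 1986 prices × (P_1990/P_1986) = 4674.16 × 1.315 = 6146.52.

kr 6,146.5 thousand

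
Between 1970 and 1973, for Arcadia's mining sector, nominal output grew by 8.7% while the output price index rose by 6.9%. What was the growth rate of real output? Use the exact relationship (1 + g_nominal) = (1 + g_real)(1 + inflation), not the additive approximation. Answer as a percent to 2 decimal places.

(1 + g_nom) = (1 + g_real)(1 + π), so g_real = 1.0870 / 1.0690 − 1 = 0.01684.

1.68%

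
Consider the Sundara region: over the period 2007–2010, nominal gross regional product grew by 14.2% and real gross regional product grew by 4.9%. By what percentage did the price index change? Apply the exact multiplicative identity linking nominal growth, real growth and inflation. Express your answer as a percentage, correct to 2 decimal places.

(1 + g_nom) = (1 + g_real)(1 + π), so π = 1.1420 / 1.0490 − 1 = 0.08866.

8.87%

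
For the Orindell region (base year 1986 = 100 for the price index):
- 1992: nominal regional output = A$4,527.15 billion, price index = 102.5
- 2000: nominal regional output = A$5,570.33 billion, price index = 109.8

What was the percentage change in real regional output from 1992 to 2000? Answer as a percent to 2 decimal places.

Real regional output 1992 = 4527.15 / 1.025 = 4416.73.
Real regional output 2000 = 5570.33 / 1.098 = 5073.16.
Real growth = 5073.16 / 4416.73 − 1 = 0.1486.

14.86%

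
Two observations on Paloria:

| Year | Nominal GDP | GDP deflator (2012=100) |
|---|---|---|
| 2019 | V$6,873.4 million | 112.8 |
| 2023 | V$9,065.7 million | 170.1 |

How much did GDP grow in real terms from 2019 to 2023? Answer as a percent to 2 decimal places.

Deflate each year: 2019 → 6873.4/1.128 = 6093.44; 2023 → 9065.7/1.701 = 5329.63.
So real GDP changed by 5329.63/6093.44 − 1 = -0.1253, i.e. -12.53%.

-12.53%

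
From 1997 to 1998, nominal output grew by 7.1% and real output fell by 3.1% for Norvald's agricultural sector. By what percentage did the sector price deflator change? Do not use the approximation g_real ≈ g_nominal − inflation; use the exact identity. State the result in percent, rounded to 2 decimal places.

(1 + g_nom) = (1 + g_real)(1 + π), so π = 1.0710 / 0.9690 − 1 = 0.10526.

10.53%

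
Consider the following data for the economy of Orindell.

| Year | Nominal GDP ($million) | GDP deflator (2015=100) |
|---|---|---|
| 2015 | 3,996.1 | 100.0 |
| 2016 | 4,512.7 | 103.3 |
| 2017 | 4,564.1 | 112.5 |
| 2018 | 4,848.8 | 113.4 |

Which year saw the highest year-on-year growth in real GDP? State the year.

2016

2016: real = 4512.7/1.033 = 4368.54; growth vs 2015 (3996.10) = 9.32%.
2017: real = 4564.1/1.125 = 4056.98; growth vs 2016 (4368.54) = -7.13%.
2018: real = 4848.8/1.134 = 4275.84; growth vs 2017 (4056.98) = 5.39%.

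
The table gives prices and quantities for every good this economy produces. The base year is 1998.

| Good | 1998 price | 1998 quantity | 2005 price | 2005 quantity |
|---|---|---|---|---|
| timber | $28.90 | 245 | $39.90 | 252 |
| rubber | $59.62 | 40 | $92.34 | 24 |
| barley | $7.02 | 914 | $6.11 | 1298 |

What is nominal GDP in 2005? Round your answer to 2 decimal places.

$20201.74

Nominal GDP 2005 = Σ (p_2005 × q_2005) = 39.90·252 + 92.34·24 + 6.11·1298 = 20201.74.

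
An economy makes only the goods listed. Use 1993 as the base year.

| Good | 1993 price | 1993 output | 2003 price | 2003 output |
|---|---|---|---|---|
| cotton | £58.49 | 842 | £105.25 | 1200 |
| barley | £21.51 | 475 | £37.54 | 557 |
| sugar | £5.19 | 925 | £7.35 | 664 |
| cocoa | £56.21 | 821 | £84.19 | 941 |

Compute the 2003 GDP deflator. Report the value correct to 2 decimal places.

Nominal GDP 2003 = 105.25·1200 + 37.54·557 + 7.35·664 + 84.19·941 = 231312.97.
Real GDP 2003 (at 1993 prices) = 58.49·1200 + 21.51·557 + 5.19·664 + 56.21·941 = 138508.84.
Deflator = Nominal/Real × 100 = 231312.97/138508.84 × 100 = 167.002.

167.00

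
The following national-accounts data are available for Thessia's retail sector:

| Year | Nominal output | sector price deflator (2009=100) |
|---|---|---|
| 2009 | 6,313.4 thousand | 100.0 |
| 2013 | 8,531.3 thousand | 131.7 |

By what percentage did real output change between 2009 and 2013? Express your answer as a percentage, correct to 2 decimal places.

2.60%

Real output 2009 = 6313.4 / 1.000 = 6313.40.
Real output 2013 = 8531.3 / 1.317 = 6477.83.
Real growth = 6477.83 / 6313.40 − 1 = 0.0260.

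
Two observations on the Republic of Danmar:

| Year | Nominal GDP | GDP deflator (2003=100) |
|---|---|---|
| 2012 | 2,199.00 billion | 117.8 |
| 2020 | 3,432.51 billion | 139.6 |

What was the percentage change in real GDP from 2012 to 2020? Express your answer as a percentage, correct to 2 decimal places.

Deflate each year: 2012 → 2199.00/1.178 = 1866.72; 2020 → 3432.51/1.396 = 2458.82.
So real GDP changed by 2458.82/1866.72 − 1 = 0.3172, i.e. 31.72%.

31.72%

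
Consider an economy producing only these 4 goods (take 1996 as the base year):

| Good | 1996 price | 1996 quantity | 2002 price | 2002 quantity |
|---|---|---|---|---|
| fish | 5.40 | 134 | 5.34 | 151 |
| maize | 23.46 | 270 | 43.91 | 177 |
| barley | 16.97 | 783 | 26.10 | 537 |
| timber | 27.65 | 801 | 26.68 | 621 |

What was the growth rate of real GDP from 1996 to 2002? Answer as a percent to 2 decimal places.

-26.46%

Real GDP 1996 = Nominal GDP 1996 = 5.40·134 + 23.46·270 + 16.97·783 + 27.65·801 = 42492.96.
Real GDP 2002 (at 1996 prices) = 5.40·151 + 23.46·177 + 16.97·537 + 27.65·621 = 31251.36.
Real growth = 31251.36/42492.96 − 1 = -0.2646.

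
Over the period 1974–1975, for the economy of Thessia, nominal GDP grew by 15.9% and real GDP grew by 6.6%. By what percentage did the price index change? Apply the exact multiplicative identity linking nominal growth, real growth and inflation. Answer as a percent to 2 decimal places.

8.72%

(1 + g_nom) = (1 + g_real)(1 + π), so π = 1.1590 / 1.0660 − 1 = 0.08724.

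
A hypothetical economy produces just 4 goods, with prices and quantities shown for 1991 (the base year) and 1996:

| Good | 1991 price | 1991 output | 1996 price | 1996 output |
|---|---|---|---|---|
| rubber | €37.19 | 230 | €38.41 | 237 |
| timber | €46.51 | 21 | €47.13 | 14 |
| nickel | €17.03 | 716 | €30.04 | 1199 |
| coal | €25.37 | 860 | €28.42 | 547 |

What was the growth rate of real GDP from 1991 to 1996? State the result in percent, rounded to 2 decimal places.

0.50%

Real GDP 1991 = Nominal GDP 1991 = 37.19·230 + 46.51·21 + 17.03·716 + 25.37·860 = 43542.09.
Real GDP 1996 (at 1991 prices) = 37.19·237 + 46.51·14 + 17.03·1199 + 25.37·547 = 43761.53.
Real growth = 43761.53/43542.09 − 1 = 0.0050.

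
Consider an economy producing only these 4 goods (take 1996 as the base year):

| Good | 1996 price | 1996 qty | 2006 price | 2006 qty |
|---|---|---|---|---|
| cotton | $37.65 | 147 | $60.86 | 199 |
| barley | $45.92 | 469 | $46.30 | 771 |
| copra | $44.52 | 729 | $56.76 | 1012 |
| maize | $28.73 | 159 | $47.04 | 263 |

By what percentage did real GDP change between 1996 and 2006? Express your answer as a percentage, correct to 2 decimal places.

Real GDP 1996 = Nominal GDP 1996 = 37.65·147 + 45.92·469 + 44.52·729 + 28.73·159 = 64094.18.
Real GDP 2006 (at 1996 prices) = 37.65·199 + 45.92·771 + 44.52·1012 + 28.73·263 = 95506.90.
Real growth = 95506.90/64094.18 − 1 = 0.4901.

49.01%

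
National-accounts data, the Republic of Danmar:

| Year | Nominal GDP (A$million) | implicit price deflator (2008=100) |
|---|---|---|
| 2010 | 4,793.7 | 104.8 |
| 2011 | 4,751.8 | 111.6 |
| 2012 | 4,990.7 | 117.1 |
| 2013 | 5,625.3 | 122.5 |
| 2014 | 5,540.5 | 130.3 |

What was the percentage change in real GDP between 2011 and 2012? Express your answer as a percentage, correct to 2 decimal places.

Real GDP 2011 = 4751.8/1.116 = 4257.89.
Real GDP 2012 = 4990.7/1.171 = 4261.91.
Change = 4261.91/4257.89 − 1 = 0.0009.

0.09%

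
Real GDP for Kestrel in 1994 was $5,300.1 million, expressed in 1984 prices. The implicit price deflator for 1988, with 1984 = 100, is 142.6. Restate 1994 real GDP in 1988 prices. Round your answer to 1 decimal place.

Real GDP in 1988 prices = Real GDP in 1984 prices × (P_1988/P_1984) = 5300.1 × 1.426 = 7557.94.

$7,557.9 million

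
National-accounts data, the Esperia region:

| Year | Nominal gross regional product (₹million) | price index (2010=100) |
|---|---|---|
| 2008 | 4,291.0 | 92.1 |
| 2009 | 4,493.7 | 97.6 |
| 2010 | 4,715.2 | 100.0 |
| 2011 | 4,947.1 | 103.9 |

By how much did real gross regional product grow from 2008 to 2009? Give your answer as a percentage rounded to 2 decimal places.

-1.18%

Real gross regional product 2008 = 4291.0/0.921 = 4659.07.
Real gross regional product 2009 = 4493.7/0.976 = 4604.20.
Change = 4604.20/4659.07 − 1 = -0.0118.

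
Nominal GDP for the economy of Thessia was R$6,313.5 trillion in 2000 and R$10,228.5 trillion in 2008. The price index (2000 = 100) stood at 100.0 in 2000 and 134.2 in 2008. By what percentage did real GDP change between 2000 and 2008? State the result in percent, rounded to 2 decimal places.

20.72%

Deflate each year: 2000 → 6313.5/1.000 = 6313.50; 2008 → 10228.5/1.342 = 7621.83.
So real GDP changed by 7621.83/6313.50 − 1 = 0.2072, i.e. 20.72%.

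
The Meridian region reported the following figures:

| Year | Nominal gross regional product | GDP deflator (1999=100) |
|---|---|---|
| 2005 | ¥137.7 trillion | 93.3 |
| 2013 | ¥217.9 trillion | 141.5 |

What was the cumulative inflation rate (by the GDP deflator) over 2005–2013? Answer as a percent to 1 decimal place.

Price-level change = 141.5 / 93.3 − 1 = 0.5166.

51.7%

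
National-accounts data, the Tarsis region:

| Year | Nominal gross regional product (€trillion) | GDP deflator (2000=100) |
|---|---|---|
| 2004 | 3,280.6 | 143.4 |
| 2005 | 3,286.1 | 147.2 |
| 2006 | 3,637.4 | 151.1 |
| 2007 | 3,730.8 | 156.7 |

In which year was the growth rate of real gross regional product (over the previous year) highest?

2006

2005: real = 3286.1/1.472 = 2232.40; growth vs 2004 (2287.73) = -2.42%.
2006: real = 3637.4/1.511 = 2407.28; growth vs 2005 (2232.40) = 7.83%.
2007: real = 3730.8/1.567 = 2380.86; growth vs 2006 (2407.28) = -1.10%.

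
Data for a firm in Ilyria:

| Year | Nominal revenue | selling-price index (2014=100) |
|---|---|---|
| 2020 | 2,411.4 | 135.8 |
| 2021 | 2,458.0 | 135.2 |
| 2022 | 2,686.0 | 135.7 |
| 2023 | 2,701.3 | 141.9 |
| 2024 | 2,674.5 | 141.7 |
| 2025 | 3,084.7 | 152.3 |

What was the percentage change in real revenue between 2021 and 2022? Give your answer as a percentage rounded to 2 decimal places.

8.87%

Real revenue 2021 = 2458.0/1.352 = 1818.05.
Real revenue 2022 = 2686.0/1.357 = 1979.37.
Change = 1979.37/1818.05 − 1 = 0.0887.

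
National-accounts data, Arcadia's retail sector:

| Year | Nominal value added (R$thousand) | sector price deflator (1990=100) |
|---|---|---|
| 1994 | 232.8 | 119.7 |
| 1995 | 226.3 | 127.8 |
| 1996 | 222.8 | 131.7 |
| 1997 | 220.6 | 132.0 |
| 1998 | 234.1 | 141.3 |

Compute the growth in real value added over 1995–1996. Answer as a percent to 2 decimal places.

-4.46%

Real value added 1995 = 226.3/1.278 = 177.07.
Real value added 1996 = 222.8/1.317 = 169.17.
Change = 169.17/177.07 − 1 = -0.0446.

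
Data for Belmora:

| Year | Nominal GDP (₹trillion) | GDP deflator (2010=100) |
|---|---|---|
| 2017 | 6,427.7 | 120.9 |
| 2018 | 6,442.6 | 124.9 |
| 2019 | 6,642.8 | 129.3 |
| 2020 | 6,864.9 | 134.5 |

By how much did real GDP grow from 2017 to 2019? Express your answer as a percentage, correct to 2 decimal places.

-3.37%

Real GDP 2017 = 6427.7/1.209 = 5316.54.
Real GDP 2019 = 6642.8/1.293 = 5137.51.
Change = 5137.51/5316.54 − 1 = -0.0337.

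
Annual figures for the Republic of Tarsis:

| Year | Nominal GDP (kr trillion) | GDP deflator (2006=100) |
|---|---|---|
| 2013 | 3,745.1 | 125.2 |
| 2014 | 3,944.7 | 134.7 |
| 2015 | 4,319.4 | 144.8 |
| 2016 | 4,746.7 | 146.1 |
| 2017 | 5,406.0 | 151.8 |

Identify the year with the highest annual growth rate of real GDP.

2017

2014: real = 3944.7/1.347 = 2928.51; growth vs 2013 (2991.29) = -2.10%.
2015: real = 4319.4/1.448 = 2983.01; growth vs 2014 (2928.51) = 1.86%.
2016: real = 4746.7/1.461 = 3248.94; growth vs 2015 (2983.01) = 8.91%.
2017: real = 5406.0/1.518 = 3561.26; growth vs 2016 (3248.94) = 9.61%.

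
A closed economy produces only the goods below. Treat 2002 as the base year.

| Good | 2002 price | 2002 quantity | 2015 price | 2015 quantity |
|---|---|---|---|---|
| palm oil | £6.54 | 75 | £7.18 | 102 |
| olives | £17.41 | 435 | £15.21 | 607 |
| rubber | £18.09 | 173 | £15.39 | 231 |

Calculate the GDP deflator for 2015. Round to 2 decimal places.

87.71

Nominal GDP 2015 = 7.18·102 + 15.21·607 + 15.39·231 = 13519.92.
Real GDP 2015 (at 2002 prices) = 6.54·102 + 17.41·607 + 18.09·231 = 15413.74.
Deflator = Nominal/Real × 100 = 13519.92/15413.74 × 100 = 87.713.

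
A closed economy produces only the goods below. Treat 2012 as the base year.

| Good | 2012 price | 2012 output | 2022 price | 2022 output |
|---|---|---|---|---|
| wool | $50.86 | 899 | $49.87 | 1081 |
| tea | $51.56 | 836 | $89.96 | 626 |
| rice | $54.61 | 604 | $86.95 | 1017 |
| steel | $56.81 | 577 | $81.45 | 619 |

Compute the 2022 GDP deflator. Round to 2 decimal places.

Nominal GDP 2022 = 49.87·1081 + 89.96·626 + 86.95·1017 + 81.45·619 = 249070.13.
Real GDP 2022 (at 2012 prices) = 50.86·1081 + 51.56·626 + 54.61·1017 + 56.81·619 = 177959.98.
Deflator = Nominal/Real × 100 = 249070.13/177959.98 × 100 = 139.959.

139.96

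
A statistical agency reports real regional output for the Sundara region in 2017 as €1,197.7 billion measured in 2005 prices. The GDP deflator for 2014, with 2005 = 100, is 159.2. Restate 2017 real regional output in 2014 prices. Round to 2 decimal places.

Real regional output in 2014 prices = Real regional output in 2005 prices × (P_2014/P_2005) = 1197.7 × 1.592 = 1906.74.

€1,906.74 billion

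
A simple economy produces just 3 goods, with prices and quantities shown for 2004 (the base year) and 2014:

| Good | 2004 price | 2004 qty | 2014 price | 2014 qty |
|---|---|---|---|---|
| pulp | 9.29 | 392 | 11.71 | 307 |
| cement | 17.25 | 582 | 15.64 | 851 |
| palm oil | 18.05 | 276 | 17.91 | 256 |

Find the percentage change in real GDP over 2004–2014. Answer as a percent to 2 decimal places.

18.70%

Real GDP 2004 = Nominal GDP 2004 = 9.29·392 + 17.25·582 + 18.05·276 = 18662.98.
Real GDP 2014 (at 2004 prices) = 9.29·307 + 17.25·851 + 18.05·256 = 22152.58.
Real growth = 22152.58/18662.98 − 1 = 0.1870.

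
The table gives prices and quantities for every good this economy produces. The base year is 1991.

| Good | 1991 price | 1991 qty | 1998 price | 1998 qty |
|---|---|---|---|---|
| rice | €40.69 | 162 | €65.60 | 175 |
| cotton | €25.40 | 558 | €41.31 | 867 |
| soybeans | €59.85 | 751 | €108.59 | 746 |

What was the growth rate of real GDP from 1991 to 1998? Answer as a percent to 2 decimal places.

12.29%

Real GDP 1991 = Nominal GDP 1991 = 40.69·162 + 25.40·558 + 59.85·751 = 65712.33.
Real GDP 1998 (at 1991 prices) = 40.69·175 + 25.40·867 + 59.85·746 = 73790.65.
Real growth = 73790.65/65712.33 − 1 = 0.1229.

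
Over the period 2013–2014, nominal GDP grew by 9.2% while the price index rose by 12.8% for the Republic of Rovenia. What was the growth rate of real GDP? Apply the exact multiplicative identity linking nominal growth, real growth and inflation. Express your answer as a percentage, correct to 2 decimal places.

(1 + g_nom) = (1 + g_real)(1 + π), so g_real = 1.0920 / 1.1280 − 1 = -0.03191.

-3.19%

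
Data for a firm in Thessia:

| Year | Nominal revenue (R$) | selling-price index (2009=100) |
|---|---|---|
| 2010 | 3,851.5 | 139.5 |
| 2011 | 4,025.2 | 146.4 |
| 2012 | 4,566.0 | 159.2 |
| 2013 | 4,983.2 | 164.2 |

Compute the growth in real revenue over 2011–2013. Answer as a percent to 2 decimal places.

Real revenue 2011 = 4025.2/1.464 = 2749.45.
Real revenue 2013 = 4983.2/1.642 = 3034.84.
Change = 3034.84/2749.45 − 1 = 0.1038.

10.38%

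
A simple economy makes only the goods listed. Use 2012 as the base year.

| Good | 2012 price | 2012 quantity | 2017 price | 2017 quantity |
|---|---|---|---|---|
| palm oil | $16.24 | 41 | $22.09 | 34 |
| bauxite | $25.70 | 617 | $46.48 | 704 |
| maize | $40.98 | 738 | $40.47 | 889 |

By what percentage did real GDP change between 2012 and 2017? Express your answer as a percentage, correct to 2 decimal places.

Real GDP 2012 = Nominal GDP 2012 = 16.24·41 + 25.70·617 + 40.98·738 = 46765.98.
Real GDP 2017 (at 2012 prices) = 16.24·34 + 25.70·704 + 40.98·889 = 55076.18.
Real growth = 55076.18/46765.98 − 1 = 0.1777.

17.77%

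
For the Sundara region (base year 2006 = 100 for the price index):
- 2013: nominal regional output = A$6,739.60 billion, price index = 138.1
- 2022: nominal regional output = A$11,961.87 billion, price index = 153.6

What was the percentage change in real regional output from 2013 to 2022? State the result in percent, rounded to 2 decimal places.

59.58%

Deflate each year: 2013 → 6739.60/1.381 = 4880.23; 2022 → 11961.87/1.536 = 7787.68.
So real regional output changed by 7787.68/4880.23 − 1 = 0.5958, i.e. 59.58%.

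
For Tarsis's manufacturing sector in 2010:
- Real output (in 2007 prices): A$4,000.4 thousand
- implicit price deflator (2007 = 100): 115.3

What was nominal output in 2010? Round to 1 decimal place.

A$4,612.5 thousand

Nominal output = Real × (implicit price deflator/100) = 4000.4 × 1.153 = 4612.46.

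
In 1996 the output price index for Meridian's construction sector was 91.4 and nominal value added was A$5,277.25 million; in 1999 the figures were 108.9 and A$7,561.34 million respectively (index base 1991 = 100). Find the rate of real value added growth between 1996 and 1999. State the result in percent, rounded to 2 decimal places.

20.26%

Deflate each year: 1996 → 5277.25/0.914 = 5773.80; 1999 → 7561.34/1.089 = 6943.38.
So real value added changed by 6943.38/5773.80 − 1 = 0.2026, i.e. 20.26%.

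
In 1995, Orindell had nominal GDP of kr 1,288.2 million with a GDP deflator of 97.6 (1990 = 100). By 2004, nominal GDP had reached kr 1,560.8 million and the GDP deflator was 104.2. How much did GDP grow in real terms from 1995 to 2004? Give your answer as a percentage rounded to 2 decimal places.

Deflate each year: 1995 → 1288.2/0.976 = 1319.88; 2004 → 1560.8/1.042 = 1497.89.
So real GDP changed by 1497.89/1319.88 − 1 = 0.1349, i.e. 13.49%.

13.49%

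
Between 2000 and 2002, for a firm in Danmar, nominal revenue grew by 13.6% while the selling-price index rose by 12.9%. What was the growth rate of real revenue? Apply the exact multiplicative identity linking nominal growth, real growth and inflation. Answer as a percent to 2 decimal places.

0.62%

(1 + g_nom) = (1 + g_real)(1 + π), so g_real = 1.1360 / 1.1290 − 1 = 0.00620.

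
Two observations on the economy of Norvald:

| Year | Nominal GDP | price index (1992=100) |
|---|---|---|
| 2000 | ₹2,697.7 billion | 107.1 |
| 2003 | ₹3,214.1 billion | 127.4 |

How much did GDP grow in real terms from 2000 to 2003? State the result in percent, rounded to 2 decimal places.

0.16%

Deflate each year: 2000 → 2697.7/1.071 = 2518.86; 2003 → 3214.1/1.274 = 2522.84.
So real GDP changed by 2522.84/2518.86 − 1 = 0.0016, i.e. 0.16%.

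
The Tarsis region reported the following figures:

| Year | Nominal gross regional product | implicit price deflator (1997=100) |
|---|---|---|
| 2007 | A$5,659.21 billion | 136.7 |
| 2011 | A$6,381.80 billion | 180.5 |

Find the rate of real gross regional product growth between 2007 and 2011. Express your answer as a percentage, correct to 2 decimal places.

Deflate each year: 2007 → 5659.21/1.367 = 4139.88; 2011 → 6381.80/1.805 = 3535.62.
So real gross regional product changed by 3535.62/4139.88 − 1 = -0.1460, i.e. -14.60%.

-14.60%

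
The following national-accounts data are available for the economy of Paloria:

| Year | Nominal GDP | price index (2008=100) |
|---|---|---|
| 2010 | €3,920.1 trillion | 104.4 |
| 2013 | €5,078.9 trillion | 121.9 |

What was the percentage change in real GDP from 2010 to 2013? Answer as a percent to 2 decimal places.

Real GDP 2010 = 3920.1 / 1.044 = 3754.89.
Real GDP 2013 = 5078.9 / 1.219 = 4166.45.
Real growth = 4166.45 / 3754.89 − 1 = 0.1096.

10.96%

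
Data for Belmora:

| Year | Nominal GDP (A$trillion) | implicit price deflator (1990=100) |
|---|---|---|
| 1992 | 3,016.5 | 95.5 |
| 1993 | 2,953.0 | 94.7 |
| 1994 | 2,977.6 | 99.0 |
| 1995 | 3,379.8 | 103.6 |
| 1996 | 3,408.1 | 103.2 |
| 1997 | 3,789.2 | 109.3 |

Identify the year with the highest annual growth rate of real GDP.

1995

1993: real = 2953.0/0.947 = 3118.27; growth vs 1992 (3158.64) = -1.28%.
1994: real = 2977.6/0.990 = 3007.68; growth vs 1993 (3118.27) = -3.55%.
1995: real = 3379.8/1.036 = 3262.36; growth vs 1994 (3007.68) = 8.47%.
1996: real = 3408.1/1.032 = 3302.42; growth vs 1995 (3262.36) = 1.23%.
1997: real = 3789.2/1.093 = 3466.79; growth vs 1996 (3302.42) = 4.98%.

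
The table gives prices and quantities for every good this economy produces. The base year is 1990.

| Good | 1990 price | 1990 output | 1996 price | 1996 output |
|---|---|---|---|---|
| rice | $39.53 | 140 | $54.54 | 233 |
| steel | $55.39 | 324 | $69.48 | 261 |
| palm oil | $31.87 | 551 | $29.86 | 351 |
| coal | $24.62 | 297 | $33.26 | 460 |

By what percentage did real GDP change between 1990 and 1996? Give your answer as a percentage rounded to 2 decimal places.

Real GDP 1990 = Nominal GDP 1990 = 39.53·140 + 55.39·324 + 31.87·551 + 24.62·297 = 48353.07.
Real GDP 1996 (at 1990 prices) = 39.53·233 + 55.39·261 + 31.87·351 + 24.62·460 = 46178.85.
Real growth = 46178.85/48353.07 − 1 = -0.0450.

-4.50%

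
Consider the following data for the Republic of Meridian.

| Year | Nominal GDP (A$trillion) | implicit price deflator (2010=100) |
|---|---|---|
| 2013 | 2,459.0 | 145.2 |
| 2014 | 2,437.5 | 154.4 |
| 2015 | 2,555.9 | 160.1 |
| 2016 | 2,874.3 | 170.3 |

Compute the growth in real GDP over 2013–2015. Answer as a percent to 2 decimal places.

Real GDP 2013 = 2459.0/1.452 = 1693.53.
Real GDP 2015 = 2555.9/1.601 = 1596.44.
Change = 1596.44/1693.53 − 1 = -0.0573.

-5.73%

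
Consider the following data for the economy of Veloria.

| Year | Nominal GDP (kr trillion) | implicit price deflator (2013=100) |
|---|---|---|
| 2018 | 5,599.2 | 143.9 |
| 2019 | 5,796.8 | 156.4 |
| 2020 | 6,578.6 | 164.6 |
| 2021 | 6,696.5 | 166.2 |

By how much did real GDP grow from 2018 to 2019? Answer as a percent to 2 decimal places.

Real GDP 2018 = 5599.2/1.439 = 3891.04.
Real GDP 2019 = 5796.8/1.564 = 3706.39.
Change = 3706.39/3891.04 − 1 = -0.0475.

-4.75%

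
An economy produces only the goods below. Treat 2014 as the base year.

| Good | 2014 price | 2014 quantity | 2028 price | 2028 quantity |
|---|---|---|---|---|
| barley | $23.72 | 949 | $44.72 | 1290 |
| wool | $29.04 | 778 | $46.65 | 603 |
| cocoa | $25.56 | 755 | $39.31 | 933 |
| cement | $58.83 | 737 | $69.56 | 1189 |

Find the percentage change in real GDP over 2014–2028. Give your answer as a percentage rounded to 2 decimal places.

Real GDP 2014 = Nominal GDP 2014 = 23.72·949 + 29.04·778 + 25.56·755 + 58.83·737 = 107758.91.
Real GDP 2028 (at 2014 prices) = 23.72·1290 + 29.04·603 + 25.56·933 + 58.83·1189 = 141906.27.
Real growth = 141906.27/107758.91 − 1 = 0.3169.

31.69%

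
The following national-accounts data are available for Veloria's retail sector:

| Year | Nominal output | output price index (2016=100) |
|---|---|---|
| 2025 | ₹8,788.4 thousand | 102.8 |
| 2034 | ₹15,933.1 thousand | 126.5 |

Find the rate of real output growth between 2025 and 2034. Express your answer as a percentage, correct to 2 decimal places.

Deflate each year: 2025 → 8788.4/1.028 = 8549.03; 2034 → 15933.1/1.265 = 12595.34.
So real output changed by 12595.34/8549.03 − 1 = 0.4733, i.e. 47.33%.

47.33%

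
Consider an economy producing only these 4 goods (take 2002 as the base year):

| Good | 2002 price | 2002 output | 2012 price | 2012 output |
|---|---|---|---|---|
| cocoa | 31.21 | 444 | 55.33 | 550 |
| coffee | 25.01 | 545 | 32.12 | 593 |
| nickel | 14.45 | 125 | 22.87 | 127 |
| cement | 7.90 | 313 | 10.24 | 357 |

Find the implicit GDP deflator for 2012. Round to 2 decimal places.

Nominal GDP 2012 = 55.33·550 + 32.12·593 + 22.87·127 + 10.24·357 = 56038.83.
Real GDP 2012 (at 2002 prices) = 31.21·550 + 25.01·593 + 14.45·127 + 7.90·357 = 36651.88.
Deflator = Nominal/Real × 100 = 56038.83/36651.88 × 100 = 152.895.

152.89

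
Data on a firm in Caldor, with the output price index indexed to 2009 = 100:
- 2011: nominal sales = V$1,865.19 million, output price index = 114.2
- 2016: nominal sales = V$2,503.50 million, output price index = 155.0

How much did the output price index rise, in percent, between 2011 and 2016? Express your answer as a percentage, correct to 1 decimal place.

35.7%

Price-level change = 155.0 / 114.2 − 1 = 0.3573.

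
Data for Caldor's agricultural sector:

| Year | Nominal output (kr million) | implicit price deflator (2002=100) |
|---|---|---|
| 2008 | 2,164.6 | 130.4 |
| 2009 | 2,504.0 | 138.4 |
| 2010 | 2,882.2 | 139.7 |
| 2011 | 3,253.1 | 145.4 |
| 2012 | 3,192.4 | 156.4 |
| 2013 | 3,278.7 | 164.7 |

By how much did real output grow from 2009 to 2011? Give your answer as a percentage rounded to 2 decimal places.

Real output 2009 = 2504.0/1.384 = 1809.25.
Real output 2011 = 3253.1/1.454 = 2237.35.
Change = 2237.35/1809.25 − 1 = 0.2366.

23.66%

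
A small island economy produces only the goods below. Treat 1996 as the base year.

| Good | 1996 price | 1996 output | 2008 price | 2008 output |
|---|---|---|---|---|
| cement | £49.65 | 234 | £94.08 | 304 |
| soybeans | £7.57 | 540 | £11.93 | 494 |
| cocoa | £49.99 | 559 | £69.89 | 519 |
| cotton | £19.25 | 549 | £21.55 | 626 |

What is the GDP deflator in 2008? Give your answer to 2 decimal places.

Nominal GDP 2008 = 94.08·304 + 11.93·494 + 69.89·519 + 21.55·626 = 84256.95.
Real GDP 2008 (at 1996 prices) = 49.65·304 + 7.57·494 + 49.99·519 + 19.25·626 = 56828.49.
Deflator = Nominal/Real × 100 = 84256.95/56828.49 × 100 = 148.265.

148.27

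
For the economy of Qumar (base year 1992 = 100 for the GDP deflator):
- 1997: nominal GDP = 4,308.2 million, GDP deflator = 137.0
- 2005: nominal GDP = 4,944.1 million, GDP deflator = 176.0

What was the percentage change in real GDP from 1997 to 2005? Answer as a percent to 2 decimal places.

-10.67%

Real GDP 1997 = 4308.2 / 1.370 = 3144.67.
Real GDP 2005 = 4944.1 / 1.760 = 2809.15.
Real growth = 2809.15 / 3144.67 − 1 = -0.1067.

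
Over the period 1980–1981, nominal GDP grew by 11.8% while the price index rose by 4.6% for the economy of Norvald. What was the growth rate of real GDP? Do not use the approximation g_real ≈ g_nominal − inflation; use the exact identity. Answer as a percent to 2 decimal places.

(1 + g_nom) = (1 + g_real)(1 + π), so g_real = 1.1180 / 1.0460 − 1 = 0.06883.

6.88%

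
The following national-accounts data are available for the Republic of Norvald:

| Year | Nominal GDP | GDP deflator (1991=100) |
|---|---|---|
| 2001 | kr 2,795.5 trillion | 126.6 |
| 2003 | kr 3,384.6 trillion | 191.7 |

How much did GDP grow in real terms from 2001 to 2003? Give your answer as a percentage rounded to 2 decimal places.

-20.04%

Deflate each year: 2001 → 2795.5/1.266 = 2208.14; 2003 → 3384.6/1.917 = 1765.57.
So real GDP changed by 1765.57/2208.14 − 1 = -0.2004, i.e. -20.04%.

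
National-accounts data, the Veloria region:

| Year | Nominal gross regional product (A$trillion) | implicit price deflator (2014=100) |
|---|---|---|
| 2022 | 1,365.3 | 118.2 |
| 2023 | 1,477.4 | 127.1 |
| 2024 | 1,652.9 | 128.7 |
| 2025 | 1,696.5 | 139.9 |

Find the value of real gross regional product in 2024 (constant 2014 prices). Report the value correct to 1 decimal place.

A$1,284.3 trillion

Real gross regional product 2024 = 1652.9 / 1.287 = 1284.30.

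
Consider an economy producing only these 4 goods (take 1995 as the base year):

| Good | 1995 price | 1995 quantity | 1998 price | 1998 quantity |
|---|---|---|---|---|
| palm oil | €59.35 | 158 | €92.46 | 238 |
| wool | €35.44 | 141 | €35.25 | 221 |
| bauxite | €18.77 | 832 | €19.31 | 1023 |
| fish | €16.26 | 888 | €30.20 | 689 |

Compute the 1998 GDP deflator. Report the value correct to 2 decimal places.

Nominal GDP 1998 = 92.46·238 + 35.25·221 + 19.31·1023 + 30.20·689 = 70357.66.
Real GDP 1998 (at 1995 prices) = 59.35·238 + 35.44·221 + 18.77·1023 + 16.26·689 = 52362.39.
Deflator = Nominal/Real × 100 = 70357.66/52362.39 × 100 = 134.367.

134.37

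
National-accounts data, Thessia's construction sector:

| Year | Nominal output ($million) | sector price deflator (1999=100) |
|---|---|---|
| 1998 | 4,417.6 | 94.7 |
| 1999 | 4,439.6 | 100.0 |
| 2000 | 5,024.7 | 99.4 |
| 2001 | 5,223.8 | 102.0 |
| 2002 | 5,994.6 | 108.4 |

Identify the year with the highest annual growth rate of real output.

1999: real = 4439.6/1.000 = 4439.60; growth vs 1998 (4664.84) = -4.83%.
2000: real = 5024.7/0.994 = 5055.03; growth vs 1999 (4439.60) = 13.86%.
2001: real = 5223.8/1.020 = 5121.37; growth vs 2000 (5055.03) = 1.31%.
2002: real = 5994.6/1.084 = 5530.07; growth vs 2001 (5121.37) = 7.98%.

2000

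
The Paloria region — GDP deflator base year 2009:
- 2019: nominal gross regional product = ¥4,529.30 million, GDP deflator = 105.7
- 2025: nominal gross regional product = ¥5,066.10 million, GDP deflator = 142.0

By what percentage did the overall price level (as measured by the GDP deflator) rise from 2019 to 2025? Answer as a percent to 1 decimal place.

34.3%

Price-level change = 142.0 / 105.7 − 1 = 0.3434.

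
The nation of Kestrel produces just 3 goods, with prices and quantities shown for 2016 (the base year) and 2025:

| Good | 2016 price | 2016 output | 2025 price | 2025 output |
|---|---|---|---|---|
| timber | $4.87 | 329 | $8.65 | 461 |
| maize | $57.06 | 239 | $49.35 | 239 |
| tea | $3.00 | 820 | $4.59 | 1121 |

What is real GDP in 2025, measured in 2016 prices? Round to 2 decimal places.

$19245.41

Real GDP 2025 = Σ (p_2016 × q_2025) = 4.87·461 + 57.06·239 + 3.00·1121 = 19245.41.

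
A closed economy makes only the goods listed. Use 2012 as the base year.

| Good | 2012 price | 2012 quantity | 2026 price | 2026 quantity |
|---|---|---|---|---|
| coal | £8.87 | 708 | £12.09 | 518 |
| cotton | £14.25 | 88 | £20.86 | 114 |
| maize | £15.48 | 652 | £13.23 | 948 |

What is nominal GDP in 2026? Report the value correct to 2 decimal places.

Nominal GDP 2026 = Σ (p_2026 × q_2026) = 12.09·518 + 20.86·114 + 13.23·948 = 21182.70.

£21182.70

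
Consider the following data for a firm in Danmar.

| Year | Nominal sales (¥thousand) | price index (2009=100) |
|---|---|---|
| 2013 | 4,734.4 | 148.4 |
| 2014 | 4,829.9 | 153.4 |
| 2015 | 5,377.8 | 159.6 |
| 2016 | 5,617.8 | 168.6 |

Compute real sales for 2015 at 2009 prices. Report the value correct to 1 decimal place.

¥3,369.5 thousand

Real sales 2015 = 5377.8 / 1.596 = 3369.55.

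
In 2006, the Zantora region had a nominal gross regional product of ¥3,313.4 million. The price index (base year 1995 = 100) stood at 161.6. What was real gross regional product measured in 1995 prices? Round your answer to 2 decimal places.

Real gross regional product = Nominal / (price index/100) = 3313.4 / 1.616 = 2050.37.

¥2,050.37 million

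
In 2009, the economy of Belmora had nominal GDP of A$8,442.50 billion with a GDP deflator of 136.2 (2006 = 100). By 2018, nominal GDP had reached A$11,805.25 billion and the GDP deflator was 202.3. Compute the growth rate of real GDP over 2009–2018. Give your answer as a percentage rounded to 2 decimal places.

Deflate each year: 2009 → 8442.50/1.362 = 6198.60; 2018 → 11805.25/2.023 = 5835.52.
So real GDP changed by 5835.52/6198.60 − 1 = -0.0586, i.e. -5.86%.

-5.86%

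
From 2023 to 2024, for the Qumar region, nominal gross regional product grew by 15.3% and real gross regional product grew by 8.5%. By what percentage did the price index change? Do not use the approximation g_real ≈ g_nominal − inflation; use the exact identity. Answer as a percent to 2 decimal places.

6.27%

(1 + g_nom) = (1 + g_real)(1 + π), so π = 1.1530 / 1.0850 − 1 = 0.06267.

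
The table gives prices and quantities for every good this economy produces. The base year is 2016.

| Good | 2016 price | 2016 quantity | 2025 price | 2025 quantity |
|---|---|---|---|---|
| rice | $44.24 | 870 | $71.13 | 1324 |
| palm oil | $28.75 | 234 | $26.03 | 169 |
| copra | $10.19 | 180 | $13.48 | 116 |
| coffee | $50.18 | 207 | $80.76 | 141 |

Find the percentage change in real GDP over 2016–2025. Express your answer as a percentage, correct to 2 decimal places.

24.81%

Real GDP 2016 = Nominal GDP 2016 = 44.24·870 + 28.75·234 + 10.19·180 + 50.18·207 = 57437.76.
Real GDP 2025 (at 2016 prices) = 44.24·1324 + 28.75·169 + 10.19·116 + 50.18·141 = 71689.93.
Real growth = 71689.93/57437.76 − 1 = 0.2481.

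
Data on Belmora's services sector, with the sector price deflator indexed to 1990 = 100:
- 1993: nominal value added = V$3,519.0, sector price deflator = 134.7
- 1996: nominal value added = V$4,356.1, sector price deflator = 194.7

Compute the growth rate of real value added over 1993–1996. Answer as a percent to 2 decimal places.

-14.36%

Real value added 1993 = 3519.0 / 1.347 = 2612.47.
Real value added 1996 = 4356.1 / 1.947 = 2237.34.
Real growth = 2237.34 / 2612.47 − 1 = -0.1436.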